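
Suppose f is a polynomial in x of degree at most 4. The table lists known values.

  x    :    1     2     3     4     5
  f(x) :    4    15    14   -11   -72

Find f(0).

-7

First differences: 11, -1, -25, -61. Second differences: -12, -24, -36. Third differences: -12, -12.
Level-3 differences are constant, so f has degree 3.
Fitting a degree-3 polynomial gives f(x) = -2x³ + 6x² + 7x - 7.
Then f(0) = -7.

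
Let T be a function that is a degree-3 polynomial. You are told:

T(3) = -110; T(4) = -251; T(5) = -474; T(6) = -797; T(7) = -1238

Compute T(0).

1

First differences: -141, -223, -323, -441. Second differences: -82, -100, -118. Third differences: -18, -18.
Level-3 differences are constant, so T has degree 3.
Fitting a degree-3 polynomial gives T(t) = -3t³ - 5t² + 5t + 1.
Then T(0) = 1.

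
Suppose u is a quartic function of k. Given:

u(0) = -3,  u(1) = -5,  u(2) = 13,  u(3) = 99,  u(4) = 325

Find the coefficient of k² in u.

Write u(k) = ak^4 + bk³ + ck² + dk + e; the 5 given values yield a linear system in the 5 coefficients.
Solving, u(k) = k^4 + 2k³ - 3k² - 2k - 3.
The coefficient of k² is -3.

-3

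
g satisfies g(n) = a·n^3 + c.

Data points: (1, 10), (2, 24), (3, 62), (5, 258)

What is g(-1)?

6

From g(1) = 10 and g(2) = 24: 1a + c = 10 and 8a + c = 24.
Subtracting: 7a = 14, so a = 2; then c = 10 − 2·1 = 8.
So g(n) = 2n³ + 8, and g(-1) = 6.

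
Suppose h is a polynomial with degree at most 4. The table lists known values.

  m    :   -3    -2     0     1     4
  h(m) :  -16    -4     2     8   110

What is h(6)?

308

Write h(m) = am^4 + bm³ + cm² + dm + e; the 5 given values yield a linear system in the 5 coefficients.
Solving, the leading coefficient vanishes, and h(m) = m³ + 2m² + 3m + 2.
Then h(6) = 308.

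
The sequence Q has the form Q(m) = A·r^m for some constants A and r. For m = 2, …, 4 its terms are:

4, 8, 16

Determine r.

2

Consecutive ratio: 8/4 = 2, and 16/8 = 2, so r = 2.
Then A·2^2 = 4 gives A = 1, and Q(m) = 1·2^m.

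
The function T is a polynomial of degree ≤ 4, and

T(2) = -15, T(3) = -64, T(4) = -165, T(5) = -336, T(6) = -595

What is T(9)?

-2080

Write T(x) = ax^4 + bx³ + cx² + dx + e; the 5 given values yield a linear system in the 5 coefficients.
Solving, the leading coefficient vanishes, and T(x) = -3x³ + x² + 3x - 1.
Then T(9) = -2080.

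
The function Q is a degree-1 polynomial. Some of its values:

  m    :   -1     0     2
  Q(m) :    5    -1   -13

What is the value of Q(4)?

-25

Write Q(m) = am + b; the 3 given values yield a linear system in the 2 coefficients.
Solving, Q(m) = -6m - 1.
Then Q(4) = -25.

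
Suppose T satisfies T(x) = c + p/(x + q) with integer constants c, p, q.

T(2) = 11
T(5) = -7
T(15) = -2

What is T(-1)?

(T(x) − c)(x + q) = p for each data point; the three points give a linear system in c and q, then p follows.
Solving: c = -1, q = -3, p = -12, so T(x) = -1 − 12/(x − 3).
Then T(-1) = -1 − 12/(-4) = 2.

2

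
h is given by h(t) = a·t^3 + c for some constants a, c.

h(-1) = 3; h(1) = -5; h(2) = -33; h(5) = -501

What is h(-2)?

31

From h(-1) = 3 and h(1) = -5: -1a + c = 3 and 1a + c = -5.
Subtracting: 2a = -8, so a = -4; then c = 3 − (-4)·(-1) = -1.
So h(t) = -4t³ − 1, and h(-2) = 31.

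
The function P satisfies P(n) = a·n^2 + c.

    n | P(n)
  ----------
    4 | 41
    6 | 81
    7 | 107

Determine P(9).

171

From P(4) = 41 and P(6) = 81: 16a + c = 41 and 36a + c = 81.
Subtracting: 20a = 40, so a = 2; then c = 41 − 2·16 = 9.
So P(n) = 2n² + 9, and P(9) = 171.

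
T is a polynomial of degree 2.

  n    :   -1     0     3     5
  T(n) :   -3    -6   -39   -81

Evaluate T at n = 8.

Write T(n) = an² + bn + c; the 4 given values yield a linear system in the 3 coefficients.
Solving, T(n) = -2n² - 5n - 6.
Then T(8) = -174.

-174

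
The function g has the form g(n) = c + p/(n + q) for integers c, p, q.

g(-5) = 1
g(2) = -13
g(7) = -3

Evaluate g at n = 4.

(g(n) − c)(n + q) = p for each data point; the three points give a linear system in c and q, then p follows.
Solving: c = -1, q = -1, p = -12, so g(n) = -1 − 12/(n − 1).
Then g(4) = -1 − 12/3 = -5.

-5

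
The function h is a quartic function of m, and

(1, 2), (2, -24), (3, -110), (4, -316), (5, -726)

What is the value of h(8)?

-4380

Write h(m) = am^4 + bm³ + cm² + dm + e; the 5 given values yield a linear system in the 5 coefficients.
Solving, h(m) = -m^4 - 5m² + 4m + 4.
Then h(8) = -4380.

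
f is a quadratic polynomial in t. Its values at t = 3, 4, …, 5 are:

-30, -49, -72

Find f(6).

Write f(t) = at² + bt + c; the 3 given values yield a linear system in the 3 coefficients.
Solving, f(t) = -2t² - 5t + 3.
Then f(6) = -99.

-99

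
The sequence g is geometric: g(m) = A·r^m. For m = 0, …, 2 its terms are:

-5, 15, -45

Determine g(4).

Consecutive ratio: 15/(-5) = -3, and -45/15 = -3, so r = -3.
Then A·(-3)^0 = -5 gives A = -5, and g(m) = -5·(-3)^m.
g(4) = -5·(-3)^4 = -405.

-405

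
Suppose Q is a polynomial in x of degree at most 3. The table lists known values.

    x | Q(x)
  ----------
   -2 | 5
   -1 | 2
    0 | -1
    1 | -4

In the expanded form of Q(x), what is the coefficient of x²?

Write Q(x) = ax³ + bx² + cx + d; the 4 given values yield a linear system in the 4 coefficients.
Solving, the top 2 coefficients vanish, and Q(x) = -3x - 1.
The coefficient of x² is 0.

0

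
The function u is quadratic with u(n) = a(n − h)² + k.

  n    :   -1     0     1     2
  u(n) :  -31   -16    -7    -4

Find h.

First differences 15, 9, 3; second difference -6 = 2a, so a = -3.
Expanding, the n-coefficient is −2ah = 6h; matching it to the data gives h = 2, and then k = -4.
So u(n) = -3(n − 2)² − 4.
Hence h = 2.

2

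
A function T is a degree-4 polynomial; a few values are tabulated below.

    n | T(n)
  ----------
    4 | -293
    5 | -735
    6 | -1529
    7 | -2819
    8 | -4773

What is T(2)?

-9

Write T(n) = an^4 + bn³ + cn² + dn + e; the 5 given values yield a linear system in the 5 coefficients.
Solving, T(n) = -n^4 - 2n³ + 5n² + 4n - 5.
Then T(2) = -9.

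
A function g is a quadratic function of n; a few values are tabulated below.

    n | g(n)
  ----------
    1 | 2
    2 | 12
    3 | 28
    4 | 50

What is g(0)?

-2

First differences: 10, 16, 22. Second differences: 6, 6.
Level-2 differences are constant, so g has degree 2.
Fitting a degree-2 polynomial gives g(n) = 3n² + n - 2.
The constant term is g(0) = -2.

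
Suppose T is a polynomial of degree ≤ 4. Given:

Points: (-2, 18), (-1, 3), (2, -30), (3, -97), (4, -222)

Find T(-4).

Write T(t) = at^4 + bt³ + ct² + dt + e; the 5 given values yield a linear system in the 5 coefficients.
Solving, the leading coefficient vanishes, and T(t) = -3t³ - 2t² + 2.
Then T(-4) = 162.

162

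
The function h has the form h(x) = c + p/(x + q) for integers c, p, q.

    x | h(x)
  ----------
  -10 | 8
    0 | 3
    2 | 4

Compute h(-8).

9

(h(x) − c)(x + q) = p for each data point; the three points give a linear system in c and q, then p follows.
Solving: c = 6, q = 4, p = -12, so h(x) = 6 − 12/(x + 4).
Then h(-8) = 6 − 12/(-4) = 9.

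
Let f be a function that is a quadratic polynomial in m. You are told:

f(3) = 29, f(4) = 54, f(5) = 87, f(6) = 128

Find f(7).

First differences: 25, 33, 41. Second differences: 8, 8.
Level-2 differences are constant, so f has degree 2.
Fitting a degree-2 polynomial gives f(m) = 4m² - 3m + 2.
Then f(7) = 177.

177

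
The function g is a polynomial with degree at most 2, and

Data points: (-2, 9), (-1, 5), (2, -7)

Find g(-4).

Write g(t) = at² + bt + c; the 3 given values yield a linear system in the 3 coefficients.
Solving, the leading coefficient vanishes, and g(t) = -4t + 1.
Then g(-4) = 17.

17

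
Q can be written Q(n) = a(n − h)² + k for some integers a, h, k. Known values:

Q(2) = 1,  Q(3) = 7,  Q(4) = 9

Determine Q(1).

First differences 6, 2; second difference -4 = 2a, so a = -2.
Expanding, the n-coefficient is −2ah = 4h; matching it to the data gives h = 4, and then k = 9.
So Q(n) = -2(n − 4)² + 9.
Q(1) = -2·(-3)² + 9 = -9.

-9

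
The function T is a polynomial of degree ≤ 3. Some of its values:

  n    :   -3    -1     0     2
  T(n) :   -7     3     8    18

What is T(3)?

23

Write T(n) = an³ + bn² + cn + d; the 4 given values yield a linear system in the 4 coefficients.
Solving, the top 2 coefficients vanish, and T(n) = 5n + 8.
Then T(3) = 23.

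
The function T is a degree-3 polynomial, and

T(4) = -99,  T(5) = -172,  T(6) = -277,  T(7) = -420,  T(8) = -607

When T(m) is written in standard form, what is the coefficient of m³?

Write T(m) = am³ + bm² + cm + d; the 5 given values yield a linear system in the 4 coefficients.
Solving, T(m) = -m³ - m² - 3m - 7.
The coefficient of m³ is -1.

-1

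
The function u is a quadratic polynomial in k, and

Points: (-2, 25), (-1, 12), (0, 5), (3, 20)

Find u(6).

89

Write u(k) = ak² + bk + c; the 4 given values yield a linear system in the 3 coefficients.
Solving, u(k) = 3k² - 4k + 5.
Then u(6) = 89.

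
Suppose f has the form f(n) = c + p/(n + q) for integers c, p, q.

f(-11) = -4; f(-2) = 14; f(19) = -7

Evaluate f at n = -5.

-1

(f(n) − c)(n + q) = p for each data point; the three points give a linear system in c and q, then p follows.
Solving: c = -6, q = 1, p = -20, so f(n) = -6 − 20/(n + 1).
Then f(-5) = -6 − 20/(-4) = -1.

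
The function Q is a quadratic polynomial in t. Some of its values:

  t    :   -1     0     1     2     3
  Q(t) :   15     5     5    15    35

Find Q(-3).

First differences: -10, 0, 10, 20. Second differences: 10, 10, 10.
Level-2 differences are constant, so Q has degree 2.
Fitting a degree-2 polynomial gives Q(t) = 5t² - 5t + 5.
Then Q(-3) = 65.

65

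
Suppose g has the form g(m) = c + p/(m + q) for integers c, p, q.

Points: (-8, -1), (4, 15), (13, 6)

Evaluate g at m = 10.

(g(m) − c)(m + q) = p for each data point; the three points give a linear system in c and q, then p follows.
Solving: c = 3, q = -1, p = 36, so g(m) = 3 + 36/(m − 1).
Then g(10) = 3 + 36/9 = 7.

7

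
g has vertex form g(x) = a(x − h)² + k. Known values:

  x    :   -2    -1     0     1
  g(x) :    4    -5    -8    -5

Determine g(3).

First differences -9, -3, 3; second difference 6 = 2a, so a = 3.
Expanding, the x-coefficient is −2ah = -6h; matching it to the data gives h = 0, and then k = -8.
So g(x) = 3(x + 0)² − 8.
g(3) = 3·3² − 8 = 19.

19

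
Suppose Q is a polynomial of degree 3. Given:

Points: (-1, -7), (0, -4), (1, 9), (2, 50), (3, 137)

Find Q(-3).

First differences: 3, 13, 41, 87. Second differences: 10, 28, 46. Third differences: 18, 18.
Level-3 differences are constant, so Q has degree 3.
Fitting a degree-3 polynomial gives Q(k) = 3k³ + 5k² + 5k - 4.
Then Q(-3) = -55.

-55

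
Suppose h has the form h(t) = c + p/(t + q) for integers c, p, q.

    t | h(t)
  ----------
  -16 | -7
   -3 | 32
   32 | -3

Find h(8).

-1

(h(t) − c)(t + q) = p for each data point; the three points give a linear system in c and q, then p follows.
Solving: c = -4, q = 4, p = 36, so h(t) = -4 + 36/(t + 4).
Then h(8) = -4 + 36/12 = -1.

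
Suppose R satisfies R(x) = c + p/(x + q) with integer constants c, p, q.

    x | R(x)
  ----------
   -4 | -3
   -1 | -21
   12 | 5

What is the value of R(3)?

11

(R(x) − c)(x + q) = p for each data point; the three points give a linear system in c and q, then p follows.
Solving: c = 3, q = 0, p = 24, so R(x) = 3 + 24/(x + 0).
Then R(3) = 3 + 24/3 = 11.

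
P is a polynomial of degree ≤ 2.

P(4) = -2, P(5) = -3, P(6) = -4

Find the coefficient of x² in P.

0

Write P(x) = ax² + bx + c; the 3 given values yield a linear system in the 3 coefficients.
Solving, the leading coefficient vanishes, and P(x) = -x + 2.
The coefficient of x² is 0.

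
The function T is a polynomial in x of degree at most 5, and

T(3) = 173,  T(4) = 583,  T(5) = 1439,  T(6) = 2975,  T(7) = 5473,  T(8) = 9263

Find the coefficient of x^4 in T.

Write T(x) = ax^5 + bx^4 + cx³ + dx² + ex + p; the 6 given values yield a linear system in the 6 coefficients.
Solving, the leading coefficient vanishes, and T(x) = 2x^4 + 3x³ - 7x² - 2x - 1.
The coefficient of x^4 is 2.

2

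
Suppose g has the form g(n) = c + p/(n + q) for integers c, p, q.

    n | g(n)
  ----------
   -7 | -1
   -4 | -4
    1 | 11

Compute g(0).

(g(n) − c)(n + q) = p for each data point; the three points give a linear system in c and q, then p follows.
Solving: c = 2, q = 1, p = 18, so g(n) = 2 + 18/(n + 1).
Then g(0) = 2 + 18/1 = 20.

20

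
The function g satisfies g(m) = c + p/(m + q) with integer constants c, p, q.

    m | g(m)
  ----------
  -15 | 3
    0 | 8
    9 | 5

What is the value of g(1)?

7

(g(m) − c)(m + q) = p for each data point; the three points give a linear system in c and q, then p follows.
Solving: c = 4, q = 3, p = 12, so g(m) = 4 + 12/(m + 3).
Then g(1) = 4 + 12/4 = 7.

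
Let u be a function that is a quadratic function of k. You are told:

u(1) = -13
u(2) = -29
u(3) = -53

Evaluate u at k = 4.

Write u(k) = ak² + bk + c; the 3 given values yield a linear system in the 3 coefficients.
Solving, u(k) = -4k² - 4k - 5.
Then u(4) = -85.

-85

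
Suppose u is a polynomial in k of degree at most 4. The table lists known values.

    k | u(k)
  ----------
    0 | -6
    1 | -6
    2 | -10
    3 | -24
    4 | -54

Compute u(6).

-186

Write u(k) = ak^4 + bk³ + ck² + dk + e; the 5 given values yield a linear system in the 5 coefficients.
Solving, the leading coefficient vanishes, and u(k) = -k³ + k² - 6.
Then u(6) = -186.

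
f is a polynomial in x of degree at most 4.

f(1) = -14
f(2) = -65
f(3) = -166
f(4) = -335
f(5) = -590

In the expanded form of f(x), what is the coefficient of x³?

First differences: -51, -101, -169, -255. Second differences: -50, -68, -86. Third differences: -18, -18.
Level-3 differences are constant, so f has degree 3.
Fitting a degree-3 polynomial gives f(x) = -3x³ - 7x² - 9x + 5.
The coefficient of x³ is -3.

-3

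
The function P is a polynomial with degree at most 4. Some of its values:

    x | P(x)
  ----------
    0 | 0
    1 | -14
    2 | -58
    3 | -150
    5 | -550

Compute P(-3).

Write P(x) = ax^4 + bx³ + cx² + dx + e; the 5 given values yield a linear system in the 5 coefficients.
Solving, the leading coefficient vanishes, and P(x) = -3x³ - 6x² - 5x.
Then P(-3) = 42.

42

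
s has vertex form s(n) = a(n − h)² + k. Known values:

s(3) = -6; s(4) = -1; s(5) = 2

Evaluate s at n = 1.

-22

First differences 5, 3; second difference -2 = 2a, so a = -1.
Expanding, the n-coefficient is −2ah = 2h; matching it to the data gives h = 6, and then k = 3.
So s(n) = -1(n − 6)² + 3.
s(1) = -1·(-5)² + 3 = -22.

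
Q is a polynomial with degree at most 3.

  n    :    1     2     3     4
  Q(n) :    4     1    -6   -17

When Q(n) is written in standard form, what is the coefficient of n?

First differences: -3, -7, -11. Second differences: -4, -4.
Level-2 differences are constant, so Q has degree 2.
Fitting a degree-2 polynomial gives Q(n) = -2n² + 3n + 3.
The coefficient of n is 3.

3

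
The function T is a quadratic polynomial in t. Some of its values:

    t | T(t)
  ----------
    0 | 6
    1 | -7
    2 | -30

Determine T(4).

-106

Write T(t) = at² + bt + c; the 3 given values yield a linear system in the 3 coefficients.
Solving, T(t) = -5t² - 8t + 6.
Then T(4) = -106.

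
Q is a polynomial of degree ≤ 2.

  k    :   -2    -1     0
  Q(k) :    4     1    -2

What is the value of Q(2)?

First differences: -3, -3.
Level-1 differences are constant, so Q has degree 1.
Fitting a degree-1 polynomial gives Q(k) = -3k - 2.
Then Q(2) = -8.

-8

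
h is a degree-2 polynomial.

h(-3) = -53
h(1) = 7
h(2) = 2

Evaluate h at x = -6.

Write h(x) = ax² + bx + c; the 3 given values yield a linear system in the 3 coefficients.
Solving, h(x) = -4x² + 7x + 4.
Then h(-6) = -182.

-182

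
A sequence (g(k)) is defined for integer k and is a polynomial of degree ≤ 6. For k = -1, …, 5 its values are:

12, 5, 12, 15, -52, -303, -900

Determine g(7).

-4020

Write g(k) = ak^6 + bk^5 + ck^4 + dk³ + ek² + pk + q; the 7 given values yield a linear system in the 7 coefficients.
Solving, the top 2 coefficients vanish, and g(k) = -2k^4 + k³ + 9k² - k + 5.
Then g(7) = -4020.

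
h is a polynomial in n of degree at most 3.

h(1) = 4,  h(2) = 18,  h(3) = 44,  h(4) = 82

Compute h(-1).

First differences: 14, 26, 38. Second differences: 12, 12.
Level-2 differences are constant, so h has degree 2.
Fitting a degree-2 polynomial gives h(n) = 6n² - 4n + 2.
Then h(-1) = 12.

12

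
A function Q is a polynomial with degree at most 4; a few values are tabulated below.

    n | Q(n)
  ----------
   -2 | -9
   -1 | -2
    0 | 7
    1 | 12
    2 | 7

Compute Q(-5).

First differences: 7, 9, 5, -5. Second differences: 2, -4, -10. Third differences: -6, -6.
Level-3 differences are constant, so Q has degree 3.
Fitting a degree-3 polynomial gives Q(n) = -n³ - 2n² + 8n + 7.
Then Q(-5) = 42.

42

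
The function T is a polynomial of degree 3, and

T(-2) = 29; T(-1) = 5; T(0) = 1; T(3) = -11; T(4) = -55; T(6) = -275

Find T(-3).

85

Write T(t) = at³ + bt² + ct + d; the 6 given values yield a linear system in the 4 coefficients.
Solving, T(t) = -2t³ + 4t² + 2t + 1.
Then T(-3) = 85.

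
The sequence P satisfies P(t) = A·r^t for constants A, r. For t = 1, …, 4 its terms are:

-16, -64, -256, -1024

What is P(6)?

Consecutive ratio: -64/(-16) = 4, and -256/(-64) = 4, so r = 4.
Then A·4^1 = -16 gives A = -4, and P(t) = -4·4^t.
P(6) = -4·4^6 = -16384.

-16384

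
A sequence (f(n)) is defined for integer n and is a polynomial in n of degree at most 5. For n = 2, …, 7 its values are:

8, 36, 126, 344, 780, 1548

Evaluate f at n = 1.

Write f(n) = an^5 + bn^4 + cn³ + dn² + en + p; the 6 given values yield a linear system in the 6 coefficients.
Solving, the leading coefficient vanishes, and f(n) = n^4 - 3n³ + 3n² + 5n - 6.
Then f(1) = 0.

0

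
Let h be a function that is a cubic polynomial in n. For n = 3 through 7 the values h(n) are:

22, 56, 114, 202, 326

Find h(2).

Write h(n) = an³ + bn² + cn + d; the 5 given values yield a linear system in the 4 coefficients.
Solving, h(n) = n³ - 3n + 4.
Then h(2) = 6.

6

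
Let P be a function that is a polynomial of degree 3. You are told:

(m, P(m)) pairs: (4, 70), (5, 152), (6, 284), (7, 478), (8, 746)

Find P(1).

4

First differences: 82, 132, 194, 268. Second differences: 50, 62, 74. Third differences: 12, 12.
Level-3 differences are constant, so P has degree 3.
Fitting a degree-3 polynomial gives P(m) = 2m³ - 5m² + 5m + 2.
Then P(1) = 4.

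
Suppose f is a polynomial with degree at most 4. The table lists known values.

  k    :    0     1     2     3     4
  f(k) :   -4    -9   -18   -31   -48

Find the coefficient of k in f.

-3

First differences: -5, -9, -13, -17. Second differences: -4, -4, -4.
Level-2 differences are constant, so f has degree 2.
Fitting a degree-2 polynomial gives f(k) = -2k² - 3k - 4.
The coefficient of k is -3.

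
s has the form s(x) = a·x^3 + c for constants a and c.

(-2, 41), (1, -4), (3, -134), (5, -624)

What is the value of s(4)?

From s(-2) = 41 and s(1) = -4: -8a + c = 41 and 1a + c = -4.
Subtracting: 9a = -45, so a = -5; then c = 41 − (-5)·(-8) = 1.
So s(x) = -5x³ + 1, and s(4) = -319.

-319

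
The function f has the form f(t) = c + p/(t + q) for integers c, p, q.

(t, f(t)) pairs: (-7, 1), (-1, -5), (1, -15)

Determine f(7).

15

(f(t) − c)(t + q) = p for each data point; the three points give a linear system in c and q, then p follows.
Solving: c = 5, q = -3, p = 40, so f(t) = 5 + 40/(t − 3).
Then f(7) = 5 + 40/4 = 15.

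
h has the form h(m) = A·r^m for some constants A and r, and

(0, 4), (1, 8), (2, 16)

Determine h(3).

32

Consecutive ratio: 8/4 = 2, and 16/8 = 2, so r = 2.
Then A·2^0 = 4 gives A = 4, and h(m) = 4·2^m.
h(3) = 4·2^3 = 32.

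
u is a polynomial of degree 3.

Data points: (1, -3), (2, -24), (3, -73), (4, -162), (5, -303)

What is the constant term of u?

2

First differences: -21, -49, -89, -141. Second differences: -28, -40, -52. Third differences: -12, -12.
Level-3 differences are constant, so u has degree 3.
Fitting a degree-3 polynomial gives u(m) = -2m³ - 2m² - m + 2.
The constant term is u(0) = 2.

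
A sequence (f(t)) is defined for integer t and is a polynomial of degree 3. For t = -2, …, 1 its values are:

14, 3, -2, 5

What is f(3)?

Write f(t) = at³ + bt² + ct + d; the 4 given values yield a linear system in the 4 coefficients.
Solving, f(t) = t³ + 6t² - 2.
Then f(3) = 79.

79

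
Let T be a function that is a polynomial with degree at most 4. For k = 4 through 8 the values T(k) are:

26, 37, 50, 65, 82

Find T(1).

First differences: 11, 13, 15, 17. Second differences: 2, 2, 2.
Level-2 differences are constant, so T has degree 2.
Fitting a degree-2 polynomial gives T(k) = k² + 2k + 2.
Then T(1) = 5.

5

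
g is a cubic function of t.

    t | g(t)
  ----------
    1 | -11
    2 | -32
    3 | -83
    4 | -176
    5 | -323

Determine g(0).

-8

First differences: -21, -51, -93, -147. Second differences: -30, -42, -54. Third differences: -12, -12.
Level-3 differences are constant, so g has degree 3.
Fitting a degree-3 polynomial gives g(t) = -2t³ - 3t² + 2t - 8.
Then g(0) = -8.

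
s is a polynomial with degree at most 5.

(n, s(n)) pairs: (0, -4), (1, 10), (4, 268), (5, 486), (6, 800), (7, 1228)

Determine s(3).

Write s(n) = an^5 + bn^4 + cn³ + dn² + en + p; the 6 given values yield a linear system in the 6 coefficients.
Solving, the top 2 coefficients vanish, and s(n) = 3n³ + 3n² + 8n - 4.
Then s(3) = 128.

128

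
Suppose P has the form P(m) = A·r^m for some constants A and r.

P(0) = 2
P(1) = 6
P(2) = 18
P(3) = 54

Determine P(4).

162

Consecutive ratio: 6/2 = 3, and 18/6 = 3, so r = 3.
Then A·3^0 = 2 gives A = 2, and P(m) = 2·3^m.
P(4) = 2·3^4 = 162.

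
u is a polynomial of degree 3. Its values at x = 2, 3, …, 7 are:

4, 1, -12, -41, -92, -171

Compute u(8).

-284

Write u(x) = ax³ + bx² + cx + d; the 6 given values yield a linear system in the 4 coefficients.
Solving, u(x) = -x³ + 4x² - 4x + 4.
Then u(8) = -284.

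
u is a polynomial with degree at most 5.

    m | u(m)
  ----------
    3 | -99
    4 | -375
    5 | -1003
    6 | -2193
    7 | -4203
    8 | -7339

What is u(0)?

-3

First differences: -276, -628, -1190, -2010, -3136. Second differences: -352, -562, -820, -1126. Third differences: -210, -258, -306. Fourth differences: -48, -48.
Level-4 differences are constant, so u has degree 4.
Fitting a degree-4 polynomial gives u(m) = -2m^4 + m³ + 6m² - 5m - 3.
Then u(0) = -3.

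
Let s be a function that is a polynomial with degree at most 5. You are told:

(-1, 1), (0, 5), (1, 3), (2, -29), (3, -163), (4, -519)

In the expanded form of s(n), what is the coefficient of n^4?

-2

First differences: 4, -2, -32, -134, -356. Second differences: -6, -30, -102, -222. Third differences: -24, -72, -120. Fourth differences: -48, -48.
Level-4 differences are constant, so s has degree 4.
Fitting a degree-4 polynomial gives s(n) = -2n^4 - n² + n + 5.
The coefficient of n^4 is -2.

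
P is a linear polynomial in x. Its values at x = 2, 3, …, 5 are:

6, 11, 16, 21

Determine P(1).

1

First differences: 5, 5, 5.
Level-1 differences are constant, so P has degree 1.
Fitting a degree-1 polynomial gives P(x) = 5x - 4.
Then P(1) = 1.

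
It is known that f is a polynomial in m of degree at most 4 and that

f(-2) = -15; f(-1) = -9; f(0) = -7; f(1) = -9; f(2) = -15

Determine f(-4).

First differences: 6, 2, -2, -6. Second differences: -4, -4, -4.
Level-2 differences are constant, so f has degree 2.
Fitting a degree-2 polynomial gives f(m) = -2m² - 7.
Then f(-4) = -39.

-39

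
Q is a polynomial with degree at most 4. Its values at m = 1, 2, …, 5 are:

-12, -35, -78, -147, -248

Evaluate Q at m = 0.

First differences: -23, -43, -69, -101. Second differences: -20, -26, -32. Third differences: -6, -6.
Level-3 differences are constant, so Q has degree 3.
Fitting a degree-3 polynomial gives Q(m) = -m³ - 4m² - 4m - 3.
Then Q(0) = -3.

-3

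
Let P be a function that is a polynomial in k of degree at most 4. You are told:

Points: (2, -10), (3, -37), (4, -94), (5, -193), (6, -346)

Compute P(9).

-1249

Write P(k) = ak^4 + bk³ + ck² + dk + e; the 5 given values yield a linear system in the 5 coefficients.
Solving, the leading coefficient vanishes, and P(k) = -2k³ + 3k² - 4k + 2.
Then P(9) = -1249.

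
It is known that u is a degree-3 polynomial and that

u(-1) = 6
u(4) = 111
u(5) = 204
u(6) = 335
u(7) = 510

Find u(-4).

Write u(n) = an³ + bn² + cn + d; the 5 given values yield a linear system in the 4 coefficients.
Solving, u(n) = n³ + 4n² - 4n - 1.
Then u(-4) = 15.

15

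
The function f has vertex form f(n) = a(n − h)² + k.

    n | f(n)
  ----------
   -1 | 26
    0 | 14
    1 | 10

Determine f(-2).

46

First differences -12, -4; second difference 8 = 2a, so a = 4.
Expanding, the n-coefficient is −2ah = -8h; matching it to the data gives h = 1, and then k = 10.
So f(n) = 4(n − 1)² + 10.
f(-2) = 4·(-3)² + 10 = 46.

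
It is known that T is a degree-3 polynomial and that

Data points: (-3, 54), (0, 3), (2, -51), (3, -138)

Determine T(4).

Write T(n) = an³ + bn² + cn + d; the 4 given values yield a linear system in the 4 coefficients.
Solving, T(n) = -3n³ - 5n² - 5n + 3.
Then T(4) = -289.

-289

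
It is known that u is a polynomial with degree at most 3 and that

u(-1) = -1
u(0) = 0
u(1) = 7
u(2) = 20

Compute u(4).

64

First differences: 1, 7, 13. Second differences: 6, 6.
Level-2 differences are constant, so u has degree 2.
Fitting a degree-2 polynomial gives u(k) = 3k² + 4k.
Then u(4) = 64.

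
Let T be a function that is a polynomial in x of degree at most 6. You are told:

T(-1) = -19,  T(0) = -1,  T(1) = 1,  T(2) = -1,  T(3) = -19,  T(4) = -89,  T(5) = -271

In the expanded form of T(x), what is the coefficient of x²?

-7

First differences: 18, 2, -2, -18, -70, -182. Second differences: -16, -4, -16, -52, -112. Third differences: 12, -12, -36, -60. Fourth differences: -24, -24, -24.
Level-4 differences are constant, so T has degree 4.
Fitting a degree-4 polynomial gives T(x) = -x^4 + 4x³ - 7x² + 6x - 1.
The coefficient of x² is -7.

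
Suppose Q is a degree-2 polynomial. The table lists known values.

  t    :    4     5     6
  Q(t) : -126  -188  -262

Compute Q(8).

Write Q(t) = at² + bt + c; the 3 given values yield a linear system in the 3 coefficients.
Solving, Q(t) = -6t² - 8t + 2.
Then Q(8) = -446.

-446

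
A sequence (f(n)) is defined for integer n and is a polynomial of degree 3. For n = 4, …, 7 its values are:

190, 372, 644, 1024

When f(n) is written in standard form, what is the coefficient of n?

-1

Write f(n) = an³ + bn² + cn + d; the 4 given values yield a linear system in the 4 coefficients.
Solving, f(n) = 3n³ - n + 2.
The coefficient of n is -1.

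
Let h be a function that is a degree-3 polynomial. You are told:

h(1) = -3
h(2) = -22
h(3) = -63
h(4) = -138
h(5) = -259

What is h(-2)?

First differences: -19, -41, -75, -121. Second differences: -22, -34, -46. Third differences: -12, -12.
Level-3 differences are constant, so h has degree 3.
Fitting a degree-3 polynomial gives h(k) = -2k³ + k² - 8k + 6.
Then h(-2) = 42.

42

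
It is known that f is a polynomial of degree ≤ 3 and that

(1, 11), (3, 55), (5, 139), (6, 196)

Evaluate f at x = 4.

Write f(x) = ax³ + bx² + cx + d; the 4 given values yield a linear system in the 4 coefficients.
Solving, the leading coefficient vanishes, and f(x) = 5x² + 2x + 4.
Then f(4) = 92.

92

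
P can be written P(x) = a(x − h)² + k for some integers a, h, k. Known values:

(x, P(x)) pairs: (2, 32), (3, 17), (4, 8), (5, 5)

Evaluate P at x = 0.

80

First differences -15, -9, -3; second difference 6 = 2a, so a = 3.
Expanding, the x-coefficient is −2ah = -6h; matching it to the data gives h = 5, and then k = 5.
So P(x) = 3(x − 5)² + 5.
P(0) = 3·(-5)² + 5 = 80.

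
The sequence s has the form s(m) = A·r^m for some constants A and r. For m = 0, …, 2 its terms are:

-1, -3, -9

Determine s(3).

-27

Consecutive ratio: -3/(-1) = 3, and -9/(-3) = 3, so r = 3.
Then A·3^0 = -1 gives A = -1, and s(m) = -1·3^m.
s(3) = -1·3^3 = -27.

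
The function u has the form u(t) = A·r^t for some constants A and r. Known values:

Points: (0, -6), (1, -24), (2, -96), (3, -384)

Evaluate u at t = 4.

Consecutive ratio: -24/(-6) = 4, and -96/(-24) = 4, so r = 4.
Then A·4^0 = -6 gives A = -6, and u(t) = -6·4^t.
u(4) = -6·4^4 = -1536.

-1536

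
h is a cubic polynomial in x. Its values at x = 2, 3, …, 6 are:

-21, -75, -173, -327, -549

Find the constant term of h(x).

First differences: -54, -98, -154, -222. Second differences: -44, -56, -68. Third differences: -12, -12.
Level-3 differences are constant, so h has degree 3.
Fitting a degree-3 polynomial gives h(x) = -2x³ - 4x² + 4x + 3.
The constant term is h(0) = 3.

3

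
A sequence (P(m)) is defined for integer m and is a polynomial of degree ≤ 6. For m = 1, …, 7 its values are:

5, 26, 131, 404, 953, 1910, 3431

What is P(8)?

Write P(m) = am^6 + bm^5 + cm^4 + dm³ + em² + pm + q; the 7 given values yield a linear system in the 7 coefficients.
Solving, the top 2 coefficients vanish, and P(m) = m^4 + 4m³ - 7m² - m + 8.
Then P(8) = 5696.

5696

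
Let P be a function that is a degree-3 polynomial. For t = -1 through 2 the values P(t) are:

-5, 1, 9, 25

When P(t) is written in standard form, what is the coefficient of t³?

1

Write P(t) = at³ + bt² + ct + d; the 4 given values yield a linear system in the 4 coefficients.
Solving, P(t) = t³ + t² + 6t + 1.
The coefficient of t³ is 1.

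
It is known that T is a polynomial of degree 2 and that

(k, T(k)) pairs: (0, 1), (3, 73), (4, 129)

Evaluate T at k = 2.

Write T(k) = ak² + bk + c; the 3 given values yield a linear system in the 3 coefficients.
Solving, T(k) = 8k² + 1.
Then T(2) = 33.

33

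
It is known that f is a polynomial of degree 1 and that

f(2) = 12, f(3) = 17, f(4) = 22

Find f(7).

37

Write f(m) = am + b; the 3 given values yield a linear system in the 2 coefficients.
Solving, f(m) = 5m + 2.
Then f(7) = 37.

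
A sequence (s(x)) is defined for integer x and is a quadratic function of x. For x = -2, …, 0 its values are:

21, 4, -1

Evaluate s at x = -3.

Write s(x) = ax² + bx + c; the 3 given values yield a linear system in the 3 coefficients.
Solving, s(x) = 6x² + x - 1.
Then s(-3) = 50.

50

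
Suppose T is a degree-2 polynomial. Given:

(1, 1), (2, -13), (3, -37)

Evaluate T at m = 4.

-71

Write T(m) = am² + bm + c; the 3 given values yield a linear system in the 3 coefficients.
Solving, T(m) = -5m² + m + 5.
Then T(4) = -71.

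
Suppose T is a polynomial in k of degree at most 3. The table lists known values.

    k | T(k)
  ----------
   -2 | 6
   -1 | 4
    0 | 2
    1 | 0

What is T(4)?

First differences: -2, -2, -2.
Level-1 differences are constant, so T has degree 1.
Fitting a degree-1 polynomial gives T(k) = -2k + 2.
Then T(4) = -6.

-6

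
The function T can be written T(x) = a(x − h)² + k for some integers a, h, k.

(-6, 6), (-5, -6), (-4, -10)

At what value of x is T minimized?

First differences -12, -4; second difference 8 = 2a, so a = 4.
Expanding, the x-coefficient is −2ah = -8h; matching it to the data gives h = -4, and then k = -10.
So T(x) = 4(x + 4)² − 10.
Hence h = -4.

-4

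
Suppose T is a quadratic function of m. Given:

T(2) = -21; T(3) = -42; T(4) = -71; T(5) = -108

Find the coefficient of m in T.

-1

First differences: -21, -29, -37. Second differences: -8, -8.
Level-2 differences are constant, so T has degree 2.
Fitting a degree-2 polynomial gives T(m) = -4m² - m - 3.
The coefficient of m is -1.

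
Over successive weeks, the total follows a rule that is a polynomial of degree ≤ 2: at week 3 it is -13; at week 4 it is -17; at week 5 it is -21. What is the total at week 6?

Write the value at x as Q(x).
First differences: -4, -4.
Level-1 differences are constant, so Q has degree 1.
Fitting a degree-1 polynomial gives Q(x) = -4x - 1.
Then Q(6) = -25.

-25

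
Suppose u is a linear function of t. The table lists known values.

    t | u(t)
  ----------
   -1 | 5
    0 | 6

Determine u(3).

Write u(t) = at + b; the 2 given values yield a linear system in the 2 coefficients.
Solving, u(t) = t + 6.
Then u(3) = 9.

9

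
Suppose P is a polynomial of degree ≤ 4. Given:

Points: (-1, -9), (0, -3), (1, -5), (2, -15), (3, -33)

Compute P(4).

-59

Write P(k) = ak^4 + bk³ + ck² + dk + e; the 5 given values yield a linear system in the 5 coefficients.
Solving, the top 2 coefficients vanish, and P(k) = -4k² + 2k - 3.
Then P(4) = -59.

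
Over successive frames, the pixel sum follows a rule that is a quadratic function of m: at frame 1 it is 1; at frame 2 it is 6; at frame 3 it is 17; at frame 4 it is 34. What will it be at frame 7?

121

Write the value at m as f(m).
First differences: 5, 11, 17. Second differences: 6, 6.
Level-2 differences are constant, so f has degree 2.
Fitting a degree-2 polynomial gives f(m) = 3m² - 4m + 2.
Then f(7) = 121.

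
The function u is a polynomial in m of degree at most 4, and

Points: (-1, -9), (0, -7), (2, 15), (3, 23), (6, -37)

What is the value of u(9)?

-349

Write u(m) = am^4 + bm³ + cm² + dm + e; the 5 given values yield a linear system in the 5 coefficients.
Solving, the leading coefficient vanishes, and u(m) = -m³ + 4m² + 7m - 7.
Then u(9) = -349.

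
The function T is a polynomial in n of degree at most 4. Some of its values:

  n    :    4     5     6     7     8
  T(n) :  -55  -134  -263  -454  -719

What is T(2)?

First differences: -79, -129, -191, -265. Second differences: -50, -62, -74. Third differences: -12, -12.
Level-3 differences are constant, so T has degree 3.
Fitting a degree-3 polynomial gives T(n) = -2n³ + 5n² - 2n + 1.
Then T(2) = 1.

1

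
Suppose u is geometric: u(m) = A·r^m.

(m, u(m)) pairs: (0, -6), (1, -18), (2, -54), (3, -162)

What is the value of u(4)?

-486

Consecutive ratio: -18/(-6) = 3, and -54/(-18) = 3, so r = 3.
Then A·3^0 = -6 gives A = -6, and u(m) = -6·3^m.
u(4) = -6·3^4 = -486.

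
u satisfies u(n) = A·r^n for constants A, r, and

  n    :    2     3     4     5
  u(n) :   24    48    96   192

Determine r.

Consecutive ratio: 48/24 = 2, and 96/48 = 2, so r = 2.
Then A·2^2 = 24 gives A = 6, and u(n) = 6·2^n.

2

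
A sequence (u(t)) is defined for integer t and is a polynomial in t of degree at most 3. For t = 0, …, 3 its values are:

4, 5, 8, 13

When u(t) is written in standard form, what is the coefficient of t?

0

First differences: 1, 3, 5. Second differences: 2, 2.
Level-2 differences are constant, so u has degree 2.
Fitting a degree-2 polynomial gives u(t) = t² + 4.
The coefficient of t is 0.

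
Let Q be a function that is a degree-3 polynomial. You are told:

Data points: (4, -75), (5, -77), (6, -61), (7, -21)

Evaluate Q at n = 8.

49

Write Q(n) = an³ + bn² + cn + d; the 4 given values yield a linear system in the 4 coefficients.
Solving, Q(n) = n³ - 6n² - 9n - 7.
Then Q(8) = 49.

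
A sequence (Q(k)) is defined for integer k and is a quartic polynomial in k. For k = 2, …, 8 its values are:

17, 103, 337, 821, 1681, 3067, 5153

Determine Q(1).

First differences: 86, 234, 484, 860, 1386, 2086. Second differences: 148, 250, 376, 526, 700. Third differences: 102, 126, 150, 174. Fourth differences: 24, 24, 24.
Level-4 differences are constant, so Q has degree 4.
Fitting a degree-4 polynomial gives Q(k) = k^4 + 3k³ - 8k² + 4k + 1.
Then Q(1) = 1.

1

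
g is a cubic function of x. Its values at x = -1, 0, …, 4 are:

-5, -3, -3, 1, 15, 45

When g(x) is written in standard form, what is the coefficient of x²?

-1

First differences: 2, 0, 4, 14, 30. Second differences: -2, 4, 10, 16. Third differences: 6, 6, 6.
Level-3 differences are constant, so g has degree 3.
Fitting a degree-3 polynomial gives g(x) = x³ - x² - 3.
The coefficient of x² is -1.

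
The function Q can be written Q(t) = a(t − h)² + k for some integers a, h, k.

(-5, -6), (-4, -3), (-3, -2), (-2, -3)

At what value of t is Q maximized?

-3

First differences 3, 1, -1; second difference -2 = 2a, so a = -1.
Expanding, the t-coefficient is −2ah = 2h; matching it to the data gives h = -3, and then k = -2.
So Q(t) = -1(t + 3)² − 2.
Hence h = -3.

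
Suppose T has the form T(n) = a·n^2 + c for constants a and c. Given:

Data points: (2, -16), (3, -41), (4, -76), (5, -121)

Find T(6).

-176

From T(2) = -16 and T(3) = -41: 4a + c = -16 and 9a + c = -41.
Subtracting: 5a = -25, so a = -5; then c = -16 − (-5)·4 = 4.
So T(n) = -5n² + 4, and T(6) = -176.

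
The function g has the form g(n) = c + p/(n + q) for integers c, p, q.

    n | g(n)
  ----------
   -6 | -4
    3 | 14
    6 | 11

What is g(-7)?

(g(n) − c)(n + q) = p for each data point; the three points give a linear system in c and q, then p follows.
Solving: c = 6, q = 2, p = 40, so g(n) = 6 + 40/(n + 2).
Then g(-7) = 6 + 40/(-5) = -2.

-2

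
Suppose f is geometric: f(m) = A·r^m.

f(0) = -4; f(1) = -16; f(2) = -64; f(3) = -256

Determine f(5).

Consecutive ratio: -16/(-4) = 4, and -64/(-16) = 4, so r = 4.
Then A·4^0 = -4 gives A = -4, and f(m) = -4·4^m.
f(5) = -4·4^5 = -4096.

-4096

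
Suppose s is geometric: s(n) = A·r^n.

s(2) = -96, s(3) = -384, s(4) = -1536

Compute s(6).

-24576

Consecutive ratio: -384/(-96) = 4, and -1536/(-384) = 4, so r = 4.
Then A·4^2 = -96 gives A = -6, and s(n) = -6·4^n.
s(6) = -6·4^6 = -24576.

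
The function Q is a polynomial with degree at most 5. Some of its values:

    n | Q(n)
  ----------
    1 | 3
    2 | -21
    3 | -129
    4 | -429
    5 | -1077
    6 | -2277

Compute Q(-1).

-9

First differences: -24, -108, -300, -648, -1200. Second differences: -84, -192, -348, -552. Third differences: -108, -156, -204. Fourth differences: -48, -48.
Level-4 differences are constant, so Q has degree 4.
Fitting a degree-4 polynomial gives Q(n) = -2n^4 + 2n³ - 4n² + 4n + 3.
Then Q(-1) = -9.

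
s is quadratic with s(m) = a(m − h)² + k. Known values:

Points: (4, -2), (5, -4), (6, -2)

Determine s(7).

4

First differences -2, 2; second difference 4 = 2a, so a = 2.
Expanding, the m-coefficient is −2ah = -4h; matching it to the data gives h = 5, and then k = -4.
So s(m) = 2(m − 5)² − 4.
s(7) = 2·2² − 4 = 4.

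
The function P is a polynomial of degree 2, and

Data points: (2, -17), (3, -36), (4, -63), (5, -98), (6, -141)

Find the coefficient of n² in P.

-4

First differences: -19, -27, -35, -43. Second differences: -8, -8, -8.
Level-2 differences are constant, so P has degree 2.
Fitting a degree-2 polynomial gives P(n) = -4n² + n - 3.
The coefficient of n² is -4.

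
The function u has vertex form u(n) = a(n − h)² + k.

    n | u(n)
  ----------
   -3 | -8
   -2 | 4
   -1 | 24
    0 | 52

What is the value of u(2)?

First differences 12, 20, 28; second difference 8 = 2a, so a = 4.
Expanding, the n-coefficient is −2ah = -8h; matching it to the data gives h = -4, and then k = -12.
So u(n) = 4(n + 4)² − 12.
u(2) = 4·6² − 12 = 132.

132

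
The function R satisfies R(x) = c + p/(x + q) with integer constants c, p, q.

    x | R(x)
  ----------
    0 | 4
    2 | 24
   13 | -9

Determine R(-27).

(R(x) − c)(x + q) = p for each data point; the three points give a linear system in c and q, then p follows.
Solving: c = -6, q = -3, p = -30, so R(x) = -6 − 30/(x − 3).
Then R(-27) = -6 − 30/(-30) = -5.

-5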